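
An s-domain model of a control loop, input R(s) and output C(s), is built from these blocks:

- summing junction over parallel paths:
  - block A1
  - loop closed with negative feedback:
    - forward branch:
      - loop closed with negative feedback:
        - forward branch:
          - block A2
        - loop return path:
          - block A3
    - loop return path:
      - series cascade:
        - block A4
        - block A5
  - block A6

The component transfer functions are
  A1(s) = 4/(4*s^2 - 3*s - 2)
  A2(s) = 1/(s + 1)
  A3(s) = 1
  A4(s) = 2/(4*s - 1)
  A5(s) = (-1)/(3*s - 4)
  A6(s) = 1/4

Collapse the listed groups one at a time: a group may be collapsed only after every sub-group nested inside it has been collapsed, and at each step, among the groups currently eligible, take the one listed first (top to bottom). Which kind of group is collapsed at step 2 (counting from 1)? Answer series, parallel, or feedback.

The answer is series.

Reasoning:
[1] close the feedback loop around A2, A3
[2] combine A4, A5 in series
[3] feedback reduction of [A2/(1+A2*A3)], (A4*A5)
[4] sum the parallel branches A1, [[A2/(1+A2*A3)]/(1+[A2/(1+A2*A3)]*(A4*A5))], A6
Step 2 collapses a series group.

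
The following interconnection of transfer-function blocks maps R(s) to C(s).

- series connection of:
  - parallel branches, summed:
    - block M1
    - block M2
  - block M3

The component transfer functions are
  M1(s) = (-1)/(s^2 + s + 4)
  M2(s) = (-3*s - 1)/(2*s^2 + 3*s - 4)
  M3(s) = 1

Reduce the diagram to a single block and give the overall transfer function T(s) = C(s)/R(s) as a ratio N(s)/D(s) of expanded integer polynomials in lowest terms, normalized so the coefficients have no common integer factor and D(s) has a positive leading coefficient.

Step 1: sum the parallel branches M1, M2 -> (-3*s^3 - 6*s^2 - 16*s)/(2*s^4 + 5*s^3 + 7*s^2 + 8*s - 16)
Step 2: multiply (M1+M2), M3 (series); the result is T(s) itself (integer coefficients, no common factor, positive leading denominator coefficient)

Hence the answer: (-3*s^3 - 6*s^2 - 16*s)/(2*s^4 + 5*s^3 + 7*s^2 + 8*s - 16)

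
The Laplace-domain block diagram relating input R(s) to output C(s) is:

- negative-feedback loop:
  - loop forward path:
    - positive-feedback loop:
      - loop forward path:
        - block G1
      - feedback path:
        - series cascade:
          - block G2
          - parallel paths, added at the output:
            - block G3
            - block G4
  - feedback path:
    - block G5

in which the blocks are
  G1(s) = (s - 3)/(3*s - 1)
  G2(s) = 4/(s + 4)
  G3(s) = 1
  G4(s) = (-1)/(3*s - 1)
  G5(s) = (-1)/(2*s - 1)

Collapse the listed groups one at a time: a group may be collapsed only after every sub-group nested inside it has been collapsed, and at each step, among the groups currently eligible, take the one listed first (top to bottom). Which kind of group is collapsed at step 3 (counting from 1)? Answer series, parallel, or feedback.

[1] sum the parallel branches G3, G4
[2] combine G2, (G3+G4) in series
[3] reduce the feedback loop with forward G1 and return (G2*(G3+G4))
[4] collapse the loop ([G1/(1-G1*(G2*(G3+G4)))] forward, G5 return)
Step 3: feedback.

Therefore the answer is feedback.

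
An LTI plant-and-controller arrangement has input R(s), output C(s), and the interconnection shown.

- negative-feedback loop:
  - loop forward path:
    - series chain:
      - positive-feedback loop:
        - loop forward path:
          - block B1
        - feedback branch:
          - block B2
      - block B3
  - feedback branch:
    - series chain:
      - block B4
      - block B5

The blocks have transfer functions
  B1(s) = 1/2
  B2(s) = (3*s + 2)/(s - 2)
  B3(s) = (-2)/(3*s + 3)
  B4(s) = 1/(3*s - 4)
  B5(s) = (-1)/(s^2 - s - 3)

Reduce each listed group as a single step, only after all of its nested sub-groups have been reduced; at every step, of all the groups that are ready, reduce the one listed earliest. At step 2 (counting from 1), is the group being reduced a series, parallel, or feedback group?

The answer is series.

Reasoning:
(1) close the feedback loop around B1, B2
(2) reduce the series chain [B1/(1-B1*B2)], B3
(3) multiply B4, B5 (series)
(4) collapse the loop (([B1/(1-B1*B2)]*B3) forward, (B4*B5) return)
Step 2 collapses a series group.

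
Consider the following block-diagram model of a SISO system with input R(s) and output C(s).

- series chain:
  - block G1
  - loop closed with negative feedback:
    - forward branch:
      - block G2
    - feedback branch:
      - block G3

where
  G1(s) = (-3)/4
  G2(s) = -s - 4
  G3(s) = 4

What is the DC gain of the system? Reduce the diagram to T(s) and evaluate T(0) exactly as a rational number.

(1) feedback reduction of G2, G3; result (s + 4)/(4*s + 15)
(2) multiply G1, [G2/(1+G2*G3)] (series); result (-3*s - 12)/(16*s + 60)
Evaluating the step-2 result (the overall T(s)) at s = 0 gives T(0) = -12/60 = -1/5.

Therefore the answer is -1/5.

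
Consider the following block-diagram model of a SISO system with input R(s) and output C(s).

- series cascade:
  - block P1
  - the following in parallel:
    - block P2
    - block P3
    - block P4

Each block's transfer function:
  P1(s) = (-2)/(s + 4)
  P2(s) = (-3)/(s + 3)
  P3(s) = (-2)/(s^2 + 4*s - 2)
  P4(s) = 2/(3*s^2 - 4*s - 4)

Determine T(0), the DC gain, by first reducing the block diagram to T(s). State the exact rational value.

Step 1: add P2, P3, P4 (parallel) gives (-9*s^4 - 28*s^3 + 82*s^2 + 76*s - 12)/(3*s^5 + 17*s^4 - 2*s^3 - 86*s^2 - 16*s + 24)
Step 2: series reduction of P1, (P2+P3+P4) gives (18*s^4 + 56*s^3 - 164*s^2 - 152*s + 24)/(3*s^6 + 29*s^5 + 66*s^4 - 94*s^3 - 360*s^2 - 40*s + 96)
That last expression is T(s); at s = 0 only the constant terms survive, so T(0) = 24/96 = 1/4.

Answer: 1/4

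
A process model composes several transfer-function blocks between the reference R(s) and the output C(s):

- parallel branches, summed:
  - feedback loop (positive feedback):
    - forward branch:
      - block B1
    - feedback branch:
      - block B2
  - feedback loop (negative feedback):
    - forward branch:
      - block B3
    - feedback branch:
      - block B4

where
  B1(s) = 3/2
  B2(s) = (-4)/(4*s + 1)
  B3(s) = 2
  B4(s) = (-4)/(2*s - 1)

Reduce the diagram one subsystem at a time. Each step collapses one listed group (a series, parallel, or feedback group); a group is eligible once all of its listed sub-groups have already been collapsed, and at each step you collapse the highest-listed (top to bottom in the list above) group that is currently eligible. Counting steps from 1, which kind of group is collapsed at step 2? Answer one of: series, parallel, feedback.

Answer: feedback

Working:
1. reduce the feedback loop with forward B1 and return B2
2. apply the feedback formula to B3, B4
3. sum the parallel branches [B1/(1-B1*B2)], [B3/(1+B3*B4)]
The group at step 2 is a feedback group.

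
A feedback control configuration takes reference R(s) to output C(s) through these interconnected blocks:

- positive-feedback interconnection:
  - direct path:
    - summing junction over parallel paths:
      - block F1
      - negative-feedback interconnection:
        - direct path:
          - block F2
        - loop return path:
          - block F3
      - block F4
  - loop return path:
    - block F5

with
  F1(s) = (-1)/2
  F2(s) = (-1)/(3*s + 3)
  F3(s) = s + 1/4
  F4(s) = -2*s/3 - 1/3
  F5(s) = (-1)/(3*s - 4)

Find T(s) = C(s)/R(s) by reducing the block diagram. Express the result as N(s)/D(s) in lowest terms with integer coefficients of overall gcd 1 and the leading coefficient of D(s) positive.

Reducing step by step:

Step 1: collapse the loop (F2 forward, F3 return) -> (-4)/(8*s + 11)
Step 2: sum the parallel branches F1, [F2/(1+F2*F3)], F4 -> (-32*s^2 - 84*s - 79)/(48*s + 66)
Step 3: apply the feedback formula to (F1+[F2/(1+F2*F3)]+F4), F5: this yields T(s), and no further normalization is needed

Answer: (-96*s^3 - 124*s^2 + 99*s + 316)/(112*s^2 - 78*s - 343)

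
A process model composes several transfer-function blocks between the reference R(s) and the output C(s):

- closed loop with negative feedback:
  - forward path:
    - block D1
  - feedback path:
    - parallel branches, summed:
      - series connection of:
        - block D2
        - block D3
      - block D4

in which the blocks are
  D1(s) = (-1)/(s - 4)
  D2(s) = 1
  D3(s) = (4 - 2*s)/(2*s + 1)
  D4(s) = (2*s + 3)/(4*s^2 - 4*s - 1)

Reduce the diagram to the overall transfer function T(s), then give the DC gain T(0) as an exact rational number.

1. cascade D2, D3; result (4 - 2*s)/(2*s + 1)
2. sum the parallel branches (D2*D3), D4; result (-8*s^3 + 28*s^2 - 6*s - 1)/(8*s^3 - 4*s^2 - 6*s - 1)
3. close the feedback loop around D1, ((D2*D3)+D4); result (-8*s^3 + 4*s^2 + 6*s + 1)/(8*s^4 - 28*s^3 - 18*s^2 + 29*s + 5)
DC gain: substitute s = 0 into T(s) from step 3: T(0) = 1/5.

Hence the answer: 1/5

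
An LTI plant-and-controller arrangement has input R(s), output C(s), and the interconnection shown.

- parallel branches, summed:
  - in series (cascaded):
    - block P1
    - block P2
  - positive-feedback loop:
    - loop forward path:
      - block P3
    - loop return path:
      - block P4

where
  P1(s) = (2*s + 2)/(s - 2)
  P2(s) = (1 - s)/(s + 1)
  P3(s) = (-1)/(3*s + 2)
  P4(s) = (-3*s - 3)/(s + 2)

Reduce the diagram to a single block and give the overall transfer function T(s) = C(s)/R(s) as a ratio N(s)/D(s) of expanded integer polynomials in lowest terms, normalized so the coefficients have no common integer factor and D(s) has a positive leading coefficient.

First reduce the diagram to T(s).

Step 1: series reduction of P1, P2 gives (2 - 2*s)/(s - 2)
Step 2: feedback reduction of P3, P4 gives (-s - 2)/(3*s^2 + 5*s + 1)
Step 3: add (P1*P2), [P3/(1-P3*P4)] (parallel); the result is T(s) itself (integer coefficients, no common factor, positive leading denominator coefficient)

Answer: (-6*s^3 - 5*s^2 + 8*s + 6)/(3*s^3 - s^2 - 9*s - 2)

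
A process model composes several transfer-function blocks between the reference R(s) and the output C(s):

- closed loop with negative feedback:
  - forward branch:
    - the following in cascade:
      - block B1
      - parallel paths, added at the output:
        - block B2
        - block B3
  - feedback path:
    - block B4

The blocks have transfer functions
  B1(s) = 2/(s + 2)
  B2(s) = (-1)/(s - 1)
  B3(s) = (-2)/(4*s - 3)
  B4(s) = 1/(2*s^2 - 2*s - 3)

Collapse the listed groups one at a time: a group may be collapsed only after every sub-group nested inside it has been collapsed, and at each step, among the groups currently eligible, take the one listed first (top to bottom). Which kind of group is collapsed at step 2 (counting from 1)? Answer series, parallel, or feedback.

[1] parallel reduction of B2, B3
[2] series reduction of B1, (B2+B3)
[3] close the feedback loop around (B1*(B2+B3)), B4
At step 2 the group reduced is series.

Answer: series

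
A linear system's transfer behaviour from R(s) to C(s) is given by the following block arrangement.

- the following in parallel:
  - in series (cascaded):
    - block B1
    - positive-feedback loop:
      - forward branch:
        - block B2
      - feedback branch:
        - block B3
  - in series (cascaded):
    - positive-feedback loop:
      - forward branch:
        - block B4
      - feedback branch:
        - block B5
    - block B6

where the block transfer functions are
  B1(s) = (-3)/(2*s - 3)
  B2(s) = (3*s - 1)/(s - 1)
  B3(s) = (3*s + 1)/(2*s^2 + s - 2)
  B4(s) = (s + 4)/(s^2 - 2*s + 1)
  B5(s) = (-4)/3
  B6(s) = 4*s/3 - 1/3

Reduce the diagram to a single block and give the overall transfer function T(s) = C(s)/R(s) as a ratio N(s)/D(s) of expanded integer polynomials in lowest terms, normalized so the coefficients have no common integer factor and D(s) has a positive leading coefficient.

First reduce the diagram to T(s).

1. apply the feedback formula to B2, B3, giving (6*s^3 + s^2 - 7*s + 2)/(2*s^3 - 10*s^2 - 3*s + 3)
2. reduce the series chain B1, [B2/(1-B2*B3)], giving (-18*s^3 - 3*s^2 + 21*s - 6)/(4*s^4 - 26*s^3 + 24*s^2 + 15*s - 9)
3. feedback reduction of B4, B5, giving (3*s + 12)/(3*s^2 - 2*s + 19)
4. combine [B4/(1-B4*B5)], B6 in series, giving (4*s^2 + 15*s - 4)/(3*s^2 - 2*s + 19)
5. reduce the parallel group (B1*[B2/(1-B2*B3)]), ([B4/(1-B4*B5)]*B6), which is the overall transfer function T(s) = C(s)/R(s) in lowest terms

Answer: (16*s^6 - 98*s^5 - 283*s^4 + 251*s^3 - 24*s^2 + 216*s - 78)/(12*s^6 - 86*s^5 + 200*s^4 - 497*s^3 + 399*s^2 + 303*s - 171)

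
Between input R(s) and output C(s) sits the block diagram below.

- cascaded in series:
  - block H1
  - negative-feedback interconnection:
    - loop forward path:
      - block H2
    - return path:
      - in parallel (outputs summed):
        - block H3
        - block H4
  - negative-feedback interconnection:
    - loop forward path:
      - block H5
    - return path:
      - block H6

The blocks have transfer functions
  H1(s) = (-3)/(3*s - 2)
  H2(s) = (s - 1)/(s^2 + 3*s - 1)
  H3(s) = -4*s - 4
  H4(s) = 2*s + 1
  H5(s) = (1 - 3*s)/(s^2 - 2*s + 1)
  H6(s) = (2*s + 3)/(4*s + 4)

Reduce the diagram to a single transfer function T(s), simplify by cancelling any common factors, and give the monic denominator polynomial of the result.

Answer: s^6 - 31*s^5/6 + 13*s^4/4 + 145*s^3/12 - 37*s^2/6 - 29*s/6 + 7/3

Working:
(1) sum the parallel branches H3, H4 = -2*s - 3
(2) apply the feedback formula to H2, (H3+H4) = (1 - s)/(s^2 - 2*s - 2)
(3) collapse the loop (H5 forward, H6 return) = (-12*s^2 - 8*s + 4)/(4*s^3 - 10*s^2 - 11*s + 7)
(4) cascade H1, [H2/(1+H2*(H3+H4))], [H5/(1+H5*H6)] = (-36*s^3 + 12*s^2 + 36*s - 12)/(12*s^6 - 62*s^5 + 39*s^4 + 145*s^3 - 74*s^2 - 58*s + 28)
No further cancellation is possible in the step-4 result, so that is T(s). Its denominator becomes monic after dividing by the leading coefficient 12.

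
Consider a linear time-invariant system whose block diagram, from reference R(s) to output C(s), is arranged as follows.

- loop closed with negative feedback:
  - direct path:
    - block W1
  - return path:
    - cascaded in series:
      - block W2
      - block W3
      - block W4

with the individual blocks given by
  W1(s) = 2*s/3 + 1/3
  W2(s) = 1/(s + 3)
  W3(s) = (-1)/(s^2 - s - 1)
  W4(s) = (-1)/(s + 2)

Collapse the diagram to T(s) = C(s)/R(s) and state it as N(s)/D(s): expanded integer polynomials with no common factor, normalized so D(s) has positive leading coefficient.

1. reduce the series chain W2, W3, W4: 1/(s^4 + 4*s^3 - 11*s - 6)
2. reduce the feedback loop with forward W1 and return (W2*W3*W4) - this is the overall T(s), already in the required normalized form

Therefore the answer is (2*s^5 + 9*s^4 + 4*s^3 - 22*s^2 - 23*s - 6)/(3*s^4 + 12*s^3 - 31*s - 17).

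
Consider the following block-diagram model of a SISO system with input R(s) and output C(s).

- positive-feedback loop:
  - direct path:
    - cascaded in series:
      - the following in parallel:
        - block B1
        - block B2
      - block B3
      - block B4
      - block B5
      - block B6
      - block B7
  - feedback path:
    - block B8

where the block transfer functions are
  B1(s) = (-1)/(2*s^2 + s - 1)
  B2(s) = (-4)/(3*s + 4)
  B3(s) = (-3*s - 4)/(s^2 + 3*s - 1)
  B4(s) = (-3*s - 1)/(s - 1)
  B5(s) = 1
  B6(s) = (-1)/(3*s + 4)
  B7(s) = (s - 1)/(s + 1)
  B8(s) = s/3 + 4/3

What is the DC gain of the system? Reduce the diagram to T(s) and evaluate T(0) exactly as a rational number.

Step 1 - combine B1, B2 in parallel; result (-8*s^2 - 7*s)/(6*s^3 + 11*s^2 + s - 4)
Step 2 - reduce the series chain (B1+B2), B3, B4, B5, B6, B7; result (24*s^3 + 29*s^2 + 7*s)/(6*s^6 + 35*s^5 + 57*s^4 + 16*s^3 - 25*s^2 - 9*s + 4)
Step 3 - collapse the loop (((B1+B2)*B3*B4*B5*B6*B7) forward, B8 return); result (72*s^3 + 87*s^2 + 21*s)/(18*s^6 + 105*s^5 + 147*s^4 - 77*s^3 - 198*s^2 - 55*s + 12)
The step-3 result is T(s). Setting s = 0: T(0) = 0/12 = 0.

Answer: 0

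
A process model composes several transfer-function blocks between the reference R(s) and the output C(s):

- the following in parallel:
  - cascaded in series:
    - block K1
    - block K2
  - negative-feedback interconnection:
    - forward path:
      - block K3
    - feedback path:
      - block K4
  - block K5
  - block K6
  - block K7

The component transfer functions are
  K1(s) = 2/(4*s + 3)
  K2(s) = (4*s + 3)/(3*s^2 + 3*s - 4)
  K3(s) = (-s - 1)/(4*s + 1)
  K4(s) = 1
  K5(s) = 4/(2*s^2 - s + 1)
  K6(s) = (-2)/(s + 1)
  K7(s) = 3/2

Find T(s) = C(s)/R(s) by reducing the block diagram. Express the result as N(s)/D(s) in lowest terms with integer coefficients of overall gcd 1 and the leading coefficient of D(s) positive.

Answer: (42*s^6 - 21*s^5 + 7*s^4 + 255*s^3 - 85*s^2 - 70*s + 8)/(36*s^6 + 54*s^5 - 30*s^4 - 6*s^3 + 18*s^2 - 24*s)

Working:
[1] combine K1, K2 in series; result 2/(3*s^2 + 3*s - 4)
[2] apply the feedback formula to K3, K4; result (-s - 1)/(3*s)
[3] sum the parallel branches (K1*K2), [K3/(1+K3*K4)], K5, K6, K7, giving the overall T(s)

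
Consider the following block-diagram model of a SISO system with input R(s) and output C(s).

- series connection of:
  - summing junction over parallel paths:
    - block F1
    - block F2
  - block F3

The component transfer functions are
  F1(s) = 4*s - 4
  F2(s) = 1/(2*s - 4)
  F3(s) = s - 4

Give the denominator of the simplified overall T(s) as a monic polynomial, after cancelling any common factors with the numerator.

Answer: s - 2

Working:
Step 1. parallel reduction of F1, F2, giving (8*s^2 - 24*s + 17)/(2*s - 4)
Step 2. multiply (F1+F2), F3 (series), giving (8*s^3 - 56*s^2 + 113*s - 68)/(2*s - 4)
Step 2 gives the fully reduced T(s), with no common factor left to cancel. The denominator's leading coefficient is 2, so divide each of its coefficients by 2 to get the monic form.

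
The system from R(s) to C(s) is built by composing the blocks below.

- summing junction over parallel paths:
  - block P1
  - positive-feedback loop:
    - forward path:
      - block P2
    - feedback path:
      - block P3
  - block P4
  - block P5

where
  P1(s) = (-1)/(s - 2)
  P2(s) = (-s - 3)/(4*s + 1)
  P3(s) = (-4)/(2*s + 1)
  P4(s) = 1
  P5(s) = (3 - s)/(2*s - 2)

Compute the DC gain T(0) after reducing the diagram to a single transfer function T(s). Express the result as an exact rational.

[1] close the feedback loop around P2, P3 = (-2*s^2 - 7*s - 3)/(8*s^2 + 2*s - 11)
[2] combine P1, [P2/(1-P2*P3)], P4, P5 in parallel = (4*s^4 - 24*s^3 + 11*s^2 + 23*s - 12)/(16*s^4 - 44*s^3 - 2*s^2 + 74*s - 44)
The step-2 result is T(s). Setting s = 0: T(0) = -12/(-44) = 3/11.

Therefore the answer is 3/11.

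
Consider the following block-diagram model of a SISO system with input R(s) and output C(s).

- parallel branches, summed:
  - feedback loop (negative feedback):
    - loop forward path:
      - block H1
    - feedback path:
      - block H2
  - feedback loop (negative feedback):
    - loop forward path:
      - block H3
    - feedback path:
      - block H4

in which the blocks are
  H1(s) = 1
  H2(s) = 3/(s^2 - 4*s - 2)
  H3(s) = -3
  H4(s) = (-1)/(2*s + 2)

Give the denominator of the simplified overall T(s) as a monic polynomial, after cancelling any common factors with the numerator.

Answer: s^3 - 3*s^2/2 - 9*s + 5/2

Working:
Step 1 - close the feedback loop around H1, H2; result (s^2 - 4*s - 2)/(s^2 - 4*s + 1)
Step 2 - reduce the feedback loop with forward H3 and return H4; result (-6*s - 6)/(2*s + 5)
Step 3 - combine [H1/(1+H1*H2)], [H3/(1+H3*H4)] in parallel; result (-4*s^3 + 15*s^2 - 6*s - 16)/(2*s^3 - 3*s^2 - 18*s + 5)
No further cancellation is possible in the step-3 result, so that is T(s). Its denominator becomes monic after dividing by the leading coefficient 2.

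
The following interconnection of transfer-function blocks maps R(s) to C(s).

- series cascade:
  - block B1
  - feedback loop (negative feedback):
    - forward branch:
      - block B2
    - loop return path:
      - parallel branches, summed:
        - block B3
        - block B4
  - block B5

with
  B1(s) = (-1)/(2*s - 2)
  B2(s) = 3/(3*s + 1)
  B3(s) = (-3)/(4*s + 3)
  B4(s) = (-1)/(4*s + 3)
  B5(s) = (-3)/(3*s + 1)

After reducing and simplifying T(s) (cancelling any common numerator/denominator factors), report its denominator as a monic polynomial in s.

Step 1 - add B3, B4 (parallel), giving (-4)/(4*s + 3)
Step 2 - close the feedback loop around B2, (B3+B4), giving (12*s + 9)/(12*s^2 + 13*s - 9)
Step 3 - reduce the series chain B1, [B2/(1+B2*(B3+B4))], B5, giving (36*s + 27)/(72*s^4 + 30*s^3 - 130*s^2 + 10*s + 18)
That last expression is T(s), already simplified. Scaling its denominator by 1/72 (the reciprocal of the leading coefficient) yields the monic denominator.

Therefore the answer is s^4 + 5*s^3/12 - 65*s^2/36 + 5*s/36 + 1/4.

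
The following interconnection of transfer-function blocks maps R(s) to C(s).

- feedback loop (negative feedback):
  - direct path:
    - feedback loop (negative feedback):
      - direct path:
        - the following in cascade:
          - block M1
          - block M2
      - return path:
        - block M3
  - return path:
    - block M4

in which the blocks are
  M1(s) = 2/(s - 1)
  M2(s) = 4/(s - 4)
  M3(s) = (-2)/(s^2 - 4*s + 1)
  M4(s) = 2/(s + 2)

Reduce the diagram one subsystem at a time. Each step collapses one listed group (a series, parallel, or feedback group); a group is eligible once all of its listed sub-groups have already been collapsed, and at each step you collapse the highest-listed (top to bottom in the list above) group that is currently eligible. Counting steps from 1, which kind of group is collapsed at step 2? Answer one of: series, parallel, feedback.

(1) multiply M1, M2 (series)
(2) reduce the feedback loop with forward (M1*M2) and return M3
(3) apply the feedback formula to [(M1*M2)/(1+(M1*M2)*M3)], M4
So the answer for step 2 is feedback.

Answer: feedback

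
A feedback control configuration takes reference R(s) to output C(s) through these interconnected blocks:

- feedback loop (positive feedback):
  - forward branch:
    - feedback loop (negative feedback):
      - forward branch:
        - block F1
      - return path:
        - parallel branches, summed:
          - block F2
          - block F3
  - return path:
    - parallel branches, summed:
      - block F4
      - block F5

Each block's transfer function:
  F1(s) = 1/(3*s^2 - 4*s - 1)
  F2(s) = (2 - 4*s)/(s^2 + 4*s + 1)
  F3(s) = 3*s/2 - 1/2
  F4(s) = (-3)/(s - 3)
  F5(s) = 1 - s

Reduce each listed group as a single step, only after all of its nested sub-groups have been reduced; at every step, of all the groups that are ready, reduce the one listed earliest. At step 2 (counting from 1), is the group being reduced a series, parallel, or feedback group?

Answer: feedback

Working:
[1] reduce the parallel group F2, F3
[2] reduce the feedback loop with forward F1 and return (F2+F3)
[3] parallel reduction of F4, F5
[4] feedback reduction of [F1/(1+F1*(F2+F3))], (F4+F5)
Step 2 collapses a feedback group.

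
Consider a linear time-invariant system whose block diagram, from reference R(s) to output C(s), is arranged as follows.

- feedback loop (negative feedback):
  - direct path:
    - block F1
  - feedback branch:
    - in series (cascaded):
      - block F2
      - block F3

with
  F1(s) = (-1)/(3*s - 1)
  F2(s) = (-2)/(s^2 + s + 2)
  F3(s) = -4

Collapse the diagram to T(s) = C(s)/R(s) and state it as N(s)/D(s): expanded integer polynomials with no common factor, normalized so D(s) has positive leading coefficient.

Answer: (-s^2 - s - 2)/(3*s^3 + 2*s^2 + 5*s - 10)

Working:
[1] multiply F2, F3 (series) = 8/(s^2 + s + 2)
[2] close the feedback loop around F1, (F2*F3), giving the overall T(s)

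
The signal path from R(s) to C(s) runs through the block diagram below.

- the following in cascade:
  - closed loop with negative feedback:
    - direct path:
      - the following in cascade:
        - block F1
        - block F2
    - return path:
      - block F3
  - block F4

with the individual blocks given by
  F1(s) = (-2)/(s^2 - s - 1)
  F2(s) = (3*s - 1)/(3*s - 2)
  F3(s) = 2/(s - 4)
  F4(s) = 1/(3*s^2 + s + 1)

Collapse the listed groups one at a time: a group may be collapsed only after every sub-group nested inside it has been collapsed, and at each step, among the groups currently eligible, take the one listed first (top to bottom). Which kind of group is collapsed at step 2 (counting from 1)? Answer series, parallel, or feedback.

The answer is feedback.

Reasoning:
(1) cascade F1, F2
(2) close the feedback loop around (F1*F2), F3
(3) cascade [(F1*F2)/(1+(F1*F2)*F3)], F4
Step 2: feedback.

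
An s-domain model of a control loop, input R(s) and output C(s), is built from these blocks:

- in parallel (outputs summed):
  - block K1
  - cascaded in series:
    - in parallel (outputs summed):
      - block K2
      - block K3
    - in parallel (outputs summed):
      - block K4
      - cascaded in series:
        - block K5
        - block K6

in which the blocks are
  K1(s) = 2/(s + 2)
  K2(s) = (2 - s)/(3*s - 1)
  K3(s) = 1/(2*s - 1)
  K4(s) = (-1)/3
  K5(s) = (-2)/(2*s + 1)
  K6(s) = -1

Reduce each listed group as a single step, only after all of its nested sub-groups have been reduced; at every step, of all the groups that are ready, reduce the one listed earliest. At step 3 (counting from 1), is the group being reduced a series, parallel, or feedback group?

[1] sum the parallel branches K2, K3
[2] cascade K5, K6
[3] reduce the parallel group K4, (K5*K6)
[4] combine (K2+K3), (K4+(K5*K6)) in series
[5] sum the parallel branches K1, ((K2+K3)*(K4+(K5*K6)))
Step 3: parallel.

Answer: parallel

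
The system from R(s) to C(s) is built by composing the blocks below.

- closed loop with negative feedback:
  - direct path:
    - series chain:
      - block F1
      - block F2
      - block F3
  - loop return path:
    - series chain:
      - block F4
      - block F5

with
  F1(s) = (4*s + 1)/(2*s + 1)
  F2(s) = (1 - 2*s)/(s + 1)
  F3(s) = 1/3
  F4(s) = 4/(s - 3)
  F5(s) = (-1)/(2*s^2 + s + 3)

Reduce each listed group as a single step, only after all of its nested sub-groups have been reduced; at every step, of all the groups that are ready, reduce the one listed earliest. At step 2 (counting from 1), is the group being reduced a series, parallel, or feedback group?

The answer is series.

Reasoning:
Step 1. cascade F1, F2, F3
Step 2. reduce the series chain F4, F5
Step 3. feedback reduction of (F1*F2*F3), (F4*F5)
So the answer for step 2 is series.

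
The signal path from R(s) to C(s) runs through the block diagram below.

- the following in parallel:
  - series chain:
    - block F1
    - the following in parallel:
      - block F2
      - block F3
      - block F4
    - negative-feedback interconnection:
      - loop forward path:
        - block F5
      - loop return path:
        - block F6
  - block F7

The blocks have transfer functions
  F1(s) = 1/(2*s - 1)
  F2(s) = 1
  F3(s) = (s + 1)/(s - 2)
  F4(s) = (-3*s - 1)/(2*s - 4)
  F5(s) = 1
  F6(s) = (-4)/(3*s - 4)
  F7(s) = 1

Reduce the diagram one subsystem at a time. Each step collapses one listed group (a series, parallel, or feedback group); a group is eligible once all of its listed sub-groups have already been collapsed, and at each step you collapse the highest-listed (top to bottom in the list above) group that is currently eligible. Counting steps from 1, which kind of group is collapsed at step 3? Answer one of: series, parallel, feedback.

Reducing step by step:

1. sum the parallel branches F2, F3, F4
2. apply the feedback formula to F5, F6
3. series reduction of F1, (F2+F3+F4), [F5/(1+F5*F6)]
4. sum the parallel branches (F1*(F2+F3+F4)*[F5/(1+F5*F6)]), F7
At step 3 the group reduced is series.

Answer: series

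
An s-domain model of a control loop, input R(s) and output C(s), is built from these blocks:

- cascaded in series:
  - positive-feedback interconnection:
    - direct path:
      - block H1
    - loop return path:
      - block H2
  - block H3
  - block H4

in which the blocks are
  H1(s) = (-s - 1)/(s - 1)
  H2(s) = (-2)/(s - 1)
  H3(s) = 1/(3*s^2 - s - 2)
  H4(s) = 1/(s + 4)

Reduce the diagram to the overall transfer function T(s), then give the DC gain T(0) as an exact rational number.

The answer is 1/8.

Reasoning:
[1] collapse the loop (H1 forward, H2 return) -> (1 - s^2)/(s^2 - 4*s - 1)
[2] cascade [H1/(1-H1*H2)], H3, H4 -> (-s - 1)/(3*s^4 + 2*s^3 - 51*s^2 - 46*s - 8)
That last expression is T(s); at s = 0 only the constant terms survive, so T(0) = -1/(-8) = 1/8.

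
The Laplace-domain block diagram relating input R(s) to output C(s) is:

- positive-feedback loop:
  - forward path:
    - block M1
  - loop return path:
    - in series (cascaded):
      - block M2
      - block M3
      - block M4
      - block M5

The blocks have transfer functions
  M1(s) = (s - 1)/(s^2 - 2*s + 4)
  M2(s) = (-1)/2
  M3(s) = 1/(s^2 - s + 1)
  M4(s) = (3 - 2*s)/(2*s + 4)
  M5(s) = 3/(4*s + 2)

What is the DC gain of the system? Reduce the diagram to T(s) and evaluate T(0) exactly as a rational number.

The answer is -16/55.

Reasoning:
Step 1 - reduce the series chain M2, M3, M4, M5 gives (6*s - 9)/(16*s^4 + 24*s^3 - 8*s^2 + 24*s + 16)
Step 2 - collapse the loop (M1 forward, (M2*M3*M4*M5) return) gives (16*s^5 + 8*s^4 - 32*s^3 + 32*s^2 - 8*s - 16)/(16*s^6 - 8*s^5 + 8*s^4 + 136*s^3 - 70*s^2 + 79*s + 55)
Step 2 gives the overall T(s). Then T(0) = -16/55.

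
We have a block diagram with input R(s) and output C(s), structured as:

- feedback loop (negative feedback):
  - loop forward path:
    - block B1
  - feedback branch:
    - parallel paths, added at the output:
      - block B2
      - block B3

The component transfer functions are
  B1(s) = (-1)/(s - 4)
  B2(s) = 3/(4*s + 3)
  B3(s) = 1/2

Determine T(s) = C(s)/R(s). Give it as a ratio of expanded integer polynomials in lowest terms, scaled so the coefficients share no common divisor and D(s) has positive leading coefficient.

First reduce the diagram to T(s).

Step 1 - add B2, B3 (parallel), giving (4*s + 9)/(8*s + 6)
Step 2 - feedback reduction of B1, (B2+B3) - this is the overall T(s), already in the required normalized form

Answer: (-8*s - 6)/(8*s^2 - 30*s - 33)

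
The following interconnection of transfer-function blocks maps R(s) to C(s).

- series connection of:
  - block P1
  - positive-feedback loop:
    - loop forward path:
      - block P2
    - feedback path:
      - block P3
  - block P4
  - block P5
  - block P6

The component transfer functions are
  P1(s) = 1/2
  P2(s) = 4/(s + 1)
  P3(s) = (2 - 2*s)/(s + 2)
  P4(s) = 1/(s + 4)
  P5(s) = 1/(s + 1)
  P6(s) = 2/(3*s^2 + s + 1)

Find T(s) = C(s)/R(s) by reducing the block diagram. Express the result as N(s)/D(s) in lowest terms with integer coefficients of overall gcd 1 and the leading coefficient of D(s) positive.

First reduce the diagram to T(s).

1. collapse the loop (P2 forward, P3 return); result (4*s + 8)/(s^2 + 11*s - 6)
2. multiply P1, [P2/(1-P2*P3)], P4, P5, P6 (series), giving the overall T(s)

Answer: (4*s + 8)/(3*s^6 + 49*s^5 + 176*s^4 + 111*s^3 - 5*s^2 - 10*s - 24)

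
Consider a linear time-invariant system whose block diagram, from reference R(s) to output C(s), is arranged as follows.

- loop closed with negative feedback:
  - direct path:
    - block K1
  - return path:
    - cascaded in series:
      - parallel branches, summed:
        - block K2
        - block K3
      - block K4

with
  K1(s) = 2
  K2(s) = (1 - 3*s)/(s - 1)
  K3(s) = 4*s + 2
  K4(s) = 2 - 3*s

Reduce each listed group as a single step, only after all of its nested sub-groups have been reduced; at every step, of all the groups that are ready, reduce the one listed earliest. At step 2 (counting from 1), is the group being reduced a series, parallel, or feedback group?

[1] combine K2, K3 in parallel
[2] cascade (K2+K3), K4
[3] collapse the loop (K1 forward, ((K2+K3)*K4) return)
The group at step 2 is a series group.

Answer: series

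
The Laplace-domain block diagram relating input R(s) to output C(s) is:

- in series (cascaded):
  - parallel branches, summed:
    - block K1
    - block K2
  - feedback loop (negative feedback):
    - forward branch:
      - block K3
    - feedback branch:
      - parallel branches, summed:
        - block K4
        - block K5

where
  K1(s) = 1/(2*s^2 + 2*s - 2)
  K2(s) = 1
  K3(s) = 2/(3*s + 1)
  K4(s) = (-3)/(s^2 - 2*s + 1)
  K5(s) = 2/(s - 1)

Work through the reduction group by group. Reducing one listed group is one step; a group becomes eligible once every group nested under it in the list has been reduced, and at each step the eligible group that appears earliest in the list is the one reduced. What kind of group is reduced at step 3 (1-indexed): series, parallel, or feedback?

[1] sum the parallel branches K1, K2
[2] combine K4, K5 in parallel
[3] collapse the loop (K3 forward, (K4+K5) return)
[4] cascade (K1+K2), [K3/(1+K3*(K4+K5))]
So the answer for step 3 is feedback.

Therefore the answer is feedback.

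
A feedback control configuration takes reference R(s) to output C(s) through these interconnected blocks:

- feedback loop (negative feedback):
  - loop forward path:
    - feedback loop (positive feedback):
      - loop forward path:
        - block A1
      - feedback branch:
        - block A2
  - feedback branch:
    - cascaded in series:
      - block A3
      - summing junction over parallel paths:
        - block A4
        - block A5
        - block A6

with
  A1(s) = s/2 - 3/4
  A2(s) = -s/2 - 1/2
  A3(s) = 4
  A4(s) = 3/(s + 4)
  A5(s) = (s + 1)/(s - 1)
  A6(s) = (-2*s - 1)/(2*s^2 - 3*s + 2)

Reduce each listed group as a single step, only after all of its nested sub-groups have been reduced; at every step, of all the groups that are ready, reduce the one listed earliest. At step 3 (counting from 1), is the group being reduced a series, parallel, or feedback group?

Reducing step by step:

Step 1. reduce the feedback loop with forward A1 and return A2
Step 2. reduce the parallel group A4, A5, A6
Step 3. reduce the series chain A3, (A4+A5+A6)
Step 4. close the feedback loop around [A1/(1-A1*A2)], (A3*(A4+A5+A6))
The group at step 3 is a series group.

Answer: series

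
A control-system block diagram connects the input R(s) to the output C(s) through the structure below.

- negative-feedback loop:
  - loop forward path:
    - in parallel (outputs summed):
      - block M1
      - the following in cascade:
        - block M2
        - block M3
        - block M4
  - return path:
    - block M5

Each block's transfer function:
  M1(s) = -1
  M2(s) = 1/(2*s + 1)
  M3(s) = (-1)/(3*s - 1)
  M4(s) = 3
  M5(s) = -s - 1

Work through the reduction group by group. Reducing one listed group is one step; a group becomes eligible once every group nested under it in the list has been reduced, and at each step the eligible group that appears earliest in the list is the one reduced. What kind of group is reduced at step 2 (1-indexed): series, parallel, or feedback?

Answer: parallel

Working:
[1] multiply M2, M3, M4 (series)
[2] add M1, (M2*M3*M4) (parallel)
[3] feedback reduction of (M1+(M2*M3*M4)), M5
Step 2 collapses a parallel group.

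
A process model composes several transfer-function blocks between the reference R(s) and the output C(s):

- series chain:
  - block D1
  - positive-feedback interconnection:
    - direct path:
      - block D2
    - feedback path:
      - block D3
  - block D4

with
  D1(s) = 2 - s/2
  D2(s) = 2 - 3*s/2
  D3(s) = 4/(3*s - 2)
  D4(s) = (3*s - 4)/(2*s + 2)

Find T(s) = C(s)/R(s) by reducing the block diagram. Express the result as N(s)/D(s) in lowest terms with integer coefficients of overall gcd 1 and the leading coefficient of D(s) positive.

Step 1: feedback reduction of D2, D3 gives (-9*s^2 + 18*s - 8)/(18*s - 20)
Step 2: cascade D1, [D2/(1-D2*D3)], D4; the result is T(s) itself (integer coefficients, no common factor, positive leading denominator coefficient)

Final answer: (27*s^4 - 198*s^3 + 456*s^2 - 416*s + 128)/(72*s^2 - 8*s - 80)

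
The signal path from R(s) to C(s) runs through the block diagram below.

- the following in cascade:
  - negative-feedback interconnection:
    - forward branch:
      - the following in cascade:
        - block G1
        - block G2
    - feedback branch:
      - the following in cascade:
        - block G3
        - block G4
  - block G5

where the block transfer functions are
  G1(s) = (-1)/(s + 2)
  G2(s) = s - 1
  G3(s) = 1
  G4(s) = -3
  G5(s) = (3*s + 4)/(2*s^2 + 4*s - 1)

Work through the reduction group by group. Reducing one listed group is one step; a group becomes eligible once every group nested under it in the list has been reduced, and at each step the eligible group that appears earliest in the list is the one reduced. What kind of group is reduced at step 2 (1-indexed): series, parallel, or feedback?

(1) cascade G1, G2
(2) cascade G3, G4
(3) close the feedback loop around (G1*G2), (G3*G4)
(4) combine [(G1*G2)/(1+(G1*G2)*(G3*G4))], G5 in series
At step 2 the group reduced is series.

Final answer: series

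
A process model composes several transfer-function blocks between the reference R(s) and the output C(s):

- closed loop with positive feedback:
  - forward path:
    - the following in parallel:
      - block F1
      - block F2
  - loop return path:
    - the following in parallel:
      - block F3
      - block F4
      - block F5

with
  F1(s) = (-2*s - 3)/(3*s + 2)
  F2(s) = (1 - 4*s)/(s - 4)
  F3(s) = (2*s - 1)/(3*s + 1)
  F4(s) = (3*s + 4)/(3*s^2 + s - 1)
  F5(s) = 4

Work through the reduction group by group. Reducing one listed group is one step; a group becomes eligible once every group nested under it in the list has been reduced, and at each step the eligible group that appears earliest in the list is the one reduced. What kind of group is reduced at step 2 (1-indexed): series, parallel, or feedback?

(1) reduce the parallel group F1, F2
(2) reduce the parallel group F3, F4, F5
(3) reduce the feedback loop with forward (F1+F2) and return (F3+F4+F5)
So the answer for step 2 is parallel.

Hence the answer: parallel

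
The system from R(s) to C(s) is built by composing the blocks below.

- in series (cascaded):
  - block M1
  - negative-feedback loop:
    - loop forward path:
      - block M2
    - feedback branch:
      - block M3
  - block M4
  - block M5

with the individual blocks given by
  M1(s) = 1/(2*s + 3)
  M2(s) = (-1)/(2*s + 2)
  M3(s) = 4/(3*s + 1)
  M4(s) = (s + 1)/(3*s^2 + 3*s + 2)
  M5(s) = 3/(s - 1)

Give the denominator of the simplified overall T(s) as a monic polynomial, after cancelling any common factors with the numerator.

[1] apply the feedback formula to M2, M3 = (-3*s - 1)/(6*s^2 + 8*s - 2)
[2] series reduction of M1, [M2/(1+M2*M3)], M4, M5 = (-9*s^2 - 12*s - 3)/(36*s^6 + 102*s^5 + 48*s^4 - 76*s^3 - 88*s^2 - 34*s + 12)
T(s) is the step-2 result (common factors already cancelled). Leading coefficient of the denominator: 36. Divide through by 36 for the monic polynomial.

Therefore the answer is s^6 + 17*s^5/6 + 4*s^4/3 - 19*s^3/9 - 22*s^2/9 - 17*s/18 + 1/3.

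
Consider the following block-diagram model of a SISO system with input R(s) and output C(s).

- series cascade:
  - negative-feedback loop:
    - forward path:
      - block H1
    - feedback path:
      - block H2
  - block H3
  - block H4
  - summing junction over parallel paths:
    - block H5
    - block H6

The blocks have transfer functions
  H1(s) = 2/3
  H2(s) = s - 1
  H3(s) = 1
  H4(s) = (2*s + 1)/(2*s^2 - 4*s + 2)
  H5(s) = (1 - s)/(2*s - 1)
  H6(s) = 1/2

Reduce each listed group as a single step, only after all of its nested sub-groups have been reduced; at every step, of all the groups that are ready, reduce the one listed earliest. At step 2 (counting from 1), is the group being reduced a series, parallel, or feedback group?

(1) collapse the loop (H1 forward, H2 return)
(2) parallel reduction of H5, H6
(3) cascade [H1/(1+H1*H2)], H3, H4, (H5+H6)
So the answer for step 2 is parallel.

Therefore the answer is parallel.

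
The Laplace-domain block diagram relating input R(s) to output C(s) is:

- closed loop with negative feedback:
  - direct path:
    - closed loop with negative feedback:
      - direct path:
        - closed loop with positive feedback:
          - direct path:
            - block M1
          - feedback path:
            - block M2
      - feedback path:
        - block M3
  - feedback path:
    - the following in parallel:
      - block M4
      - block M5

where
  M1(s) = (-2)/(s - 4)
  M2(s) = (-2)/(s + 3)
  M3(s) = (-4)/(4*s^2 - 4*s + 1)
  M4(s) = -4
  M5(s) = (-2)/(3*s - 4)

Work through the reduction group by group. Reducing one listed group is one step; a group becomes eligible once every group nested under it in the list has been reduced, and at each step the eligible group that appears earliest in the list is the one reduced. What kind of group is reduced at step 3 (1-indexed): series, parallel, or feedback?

1. reduce the feedback loop with forward M1 and return M2
2. reduce the feedback loop with forward [M1/(1-M1*M2)] and return M3
3. sum the parallel branches M4, M5
4. reduce the feedback loop with forward [[M1/(1-M1*M2)]/(1+[M1/(1-M1*M2)]*M3)] and return (M4+M5)
The group at step 3 is a parallel group.

Hence the answer: parallel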